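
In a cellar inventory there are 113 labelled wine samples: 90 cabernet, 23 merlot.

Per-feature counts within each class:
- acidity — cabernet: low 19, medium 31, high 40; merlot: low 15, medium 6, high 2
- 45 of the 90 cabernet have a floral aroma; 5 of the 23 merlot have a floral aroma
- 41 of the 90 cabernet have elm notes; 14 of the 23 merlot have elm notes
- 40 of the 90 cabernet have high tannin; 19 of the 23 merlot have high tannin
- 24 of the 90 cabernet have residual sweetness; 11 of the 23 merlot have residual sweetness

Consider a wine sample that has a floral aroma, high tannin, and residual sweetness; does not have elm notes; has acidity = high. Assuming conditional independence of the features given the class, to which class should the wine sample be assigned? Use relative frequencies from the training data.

cabernet: (90/113) × (40/90) × (45/90) × (49/90) × (40/90) × (24/90) ≈ 0.0114207
merlot: (23/113) × (2/23) × (5/23) × (9/23) × (19/23) × (11/23) ≈ 0.000594838
Highest score → cabernet.

cabernet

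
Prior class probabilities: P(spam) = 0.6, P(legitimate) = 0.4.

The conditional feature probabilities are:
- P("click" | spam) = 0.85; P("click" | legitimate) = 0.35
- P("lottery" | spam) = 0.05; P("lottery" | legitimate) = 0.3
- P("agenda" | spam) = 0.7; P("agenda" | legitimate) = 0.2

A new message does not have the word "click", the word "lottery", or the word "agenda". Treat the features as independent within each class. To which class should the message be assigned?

legitimate

spam: 0.6 × (1−0.85) × (1−0.05) × (1−0.7) = 0.02565
legitimate: 0.4 × (1−0.35) × (1−0.3) × (1−0.2) = 0.1456
Highest score → legitimate.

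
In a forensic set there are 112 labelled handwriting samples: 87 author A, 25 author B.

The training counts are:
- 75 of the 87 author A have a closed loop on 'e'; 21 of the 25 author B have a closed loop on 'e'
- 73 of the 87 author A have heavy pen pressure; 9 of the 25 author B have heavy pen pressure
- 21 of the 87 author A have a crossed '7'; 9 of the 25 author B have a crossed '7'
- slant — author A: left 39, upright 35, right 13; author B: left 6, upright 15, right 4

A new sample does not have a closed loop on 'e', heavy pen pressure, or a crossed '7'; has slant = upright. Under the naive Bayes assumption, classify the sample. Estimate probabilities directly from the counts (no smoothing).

author A: (87/112) × (12/87) × (14/87) × (66/87) × (35/87) ≈ 0.00526194
author B: (25/112) × (4/25) × (16/25) × (16/25) × (15/25) ≈ 0.00877714
Highest score → author B.

author B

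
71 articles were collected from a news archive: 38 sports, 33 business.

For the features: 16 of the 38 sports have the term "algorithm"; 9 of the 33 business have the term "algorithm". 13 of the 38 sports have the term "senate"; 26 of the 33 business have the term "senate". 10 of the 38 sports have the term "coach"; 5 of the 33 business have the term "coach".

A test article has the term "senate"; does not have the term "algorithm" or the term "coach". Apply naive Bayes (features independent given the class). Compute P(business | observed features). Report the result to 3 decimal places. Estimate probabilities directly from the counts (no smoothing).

0.743

sports: (38/71) × (22/38) × (13/38) × (28/38) ≈ 0.0781085
business: (33/71) × (24/33) × (26/33) × (28/33) ≈ 0.225973
P(business | x) = 0.225973 / 0.3040815 ≈ 0.743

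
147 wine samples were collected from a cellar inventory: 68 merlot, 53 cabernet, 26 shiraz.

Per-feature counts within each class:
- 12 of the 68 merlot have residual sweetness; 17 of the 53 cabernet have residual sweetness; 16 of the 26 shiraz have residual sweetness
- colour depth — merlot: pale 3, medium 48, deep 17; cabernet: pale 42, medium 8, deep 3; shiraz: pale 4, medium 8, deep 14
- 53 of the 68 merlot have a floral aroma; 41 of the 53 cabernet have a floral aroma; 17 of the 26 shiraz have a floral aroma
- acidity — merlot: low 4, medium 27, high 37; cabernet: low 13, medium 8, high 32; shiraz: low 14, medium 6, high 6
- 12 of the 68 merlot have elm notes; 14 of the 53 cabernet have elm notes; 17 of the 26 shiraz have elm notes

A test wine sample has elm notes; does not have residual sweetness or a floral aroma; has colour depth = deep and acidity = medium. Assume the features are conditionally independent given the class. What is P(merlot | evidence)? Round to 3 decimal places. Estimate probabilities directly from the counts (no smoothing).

0.419

merlot: (68/147) × (56/68) × (17/68) × (15/68) × (27/68) × (12/68) ≈ 0.00147204
cabernet: (53/147) × (36/53) × (3/53) × (12/53) × (8/53) × (14/53) ≈ 0.000125142
shiraz: (26/147) × (10/26) × (14/26) × (9/26) × (6/26) × (17/26) ≈ 0.0019132
P(merlot | x) = 0.00147204 / 0.003510382 ≈ 0.419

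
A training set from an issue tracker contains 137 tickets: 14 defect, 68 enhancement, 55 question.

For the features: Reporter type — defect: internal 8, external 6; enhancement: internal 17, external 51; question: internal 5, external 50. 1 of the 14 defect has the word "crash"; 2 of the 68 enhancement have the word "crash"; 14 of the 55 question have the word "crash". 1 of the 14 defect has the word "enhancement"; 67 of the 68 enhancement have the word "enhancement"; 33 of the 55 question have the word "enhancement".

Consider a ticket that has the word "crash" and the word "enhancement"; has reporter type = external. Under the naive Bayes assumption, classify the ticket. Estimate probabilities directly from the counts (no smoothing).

question

defect: (14/137) × (6/14) × (1/14) × (1/14) ≈ 0.000223447
enhancement: (68/137) × (51/68) × (2/68) × (67/68) ≈ 0.0107879
question: (55/137) × (50/55) × (14/55) × (33/55) ≈ 0.0557399
Highest score → question.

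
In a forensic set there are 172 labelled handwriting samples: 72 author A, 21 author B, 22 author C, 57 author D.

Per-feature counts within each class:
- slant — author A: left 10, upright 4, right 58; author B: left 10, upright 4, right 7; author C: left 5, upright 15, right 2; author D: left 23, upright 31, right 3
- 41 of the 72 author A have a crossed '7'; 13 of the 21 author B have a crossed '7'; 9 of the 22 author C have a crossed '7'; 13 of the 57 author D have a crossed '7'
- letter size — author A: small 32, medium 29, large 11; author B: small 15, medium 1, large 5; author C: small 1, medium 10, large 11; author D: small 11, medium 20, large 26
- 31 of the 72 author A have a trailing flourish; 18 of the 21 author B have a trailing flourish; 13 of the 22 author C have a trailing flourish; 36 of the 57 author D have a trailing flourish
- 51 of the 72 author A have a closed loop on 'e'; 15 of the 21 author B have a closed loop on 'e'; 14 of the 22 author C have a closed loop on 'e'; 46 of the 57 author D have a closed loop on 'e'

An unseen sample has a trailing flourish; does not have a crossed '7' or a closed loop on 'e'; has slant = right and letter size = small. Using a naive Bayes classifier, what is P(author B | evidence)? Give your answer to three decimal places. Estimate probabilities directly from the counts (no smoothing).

0.242

author A: (72/172) × (58/72) × (31/72) × (32/72) × (31/72) × (21/72) ≈ 0.00810331
author B: (21/172) × (7/21) × (8/21) × (15/21) × (18/21) × (6/21) ≈ 0.00271205
author C: (22/172) × (2/22) × (13/22) × (1/22) × (13/22) × (8/22) ≈ 0.00006711
author D: (57/172) × (3/57) × (44/57) × (11/57) × (36/57) × (11/57) ≈ 0.00031669
P(author B | x) = 0.00271205 / 0.01119916 ≈ 0.242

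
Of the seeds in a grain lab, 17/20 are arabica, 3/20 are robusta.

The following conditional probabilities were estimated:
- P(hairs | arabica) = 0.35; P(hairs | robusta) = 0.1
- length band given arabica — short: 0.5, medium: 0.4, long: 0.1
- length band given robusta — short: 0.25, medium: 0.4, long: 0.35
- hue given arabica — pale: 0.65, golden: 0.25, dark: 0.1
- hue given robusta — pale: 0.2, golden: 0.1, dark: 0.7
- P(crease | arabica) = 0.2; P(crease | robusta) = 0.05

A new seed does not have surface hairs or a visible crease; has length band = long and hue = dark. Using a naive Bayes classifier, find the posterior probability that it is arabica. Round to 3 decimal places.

arabica: 0.85 × (1−0.35) × 0.1 × 0.1 × (1−0.2) = 0.00442
robusta: 0.15 × (1−0.1) × 0.35 × 0.7 × (1−0.05) = 0.03142125
P(arabica | x) = 0.00442 / 0.03584125 ≈ 0.123

0.123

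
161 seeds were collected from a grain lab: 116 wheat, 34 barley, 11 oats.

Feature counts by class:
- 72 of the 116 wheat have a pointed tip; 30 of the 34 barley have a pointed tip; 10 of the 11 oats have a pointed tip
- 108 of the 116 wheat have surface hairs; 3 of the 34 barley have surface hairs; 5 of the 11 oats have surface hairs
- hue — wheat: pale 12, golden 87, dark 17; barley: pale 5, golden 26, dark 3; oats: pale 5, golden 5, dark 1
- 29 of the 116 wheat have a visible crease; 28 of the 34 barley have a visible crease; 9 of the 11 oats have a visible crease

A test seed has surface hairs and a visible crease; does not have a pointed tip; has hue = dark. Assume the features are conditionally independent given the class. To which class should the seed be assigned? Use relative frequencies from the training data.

wheat

wheat: (116/161) × (44/116) × (108/116) × (17/116) × (29/116) ≈ 0.00932231
barley: (34/161) × (4/34) × (3/34) × (3/34) × (28/34) ≈ 0.000159293
oats: (11/161) × (1/11) × (5/11) × (1/11) × (9/11) ≈ 0.000209995
Highest score → wheat.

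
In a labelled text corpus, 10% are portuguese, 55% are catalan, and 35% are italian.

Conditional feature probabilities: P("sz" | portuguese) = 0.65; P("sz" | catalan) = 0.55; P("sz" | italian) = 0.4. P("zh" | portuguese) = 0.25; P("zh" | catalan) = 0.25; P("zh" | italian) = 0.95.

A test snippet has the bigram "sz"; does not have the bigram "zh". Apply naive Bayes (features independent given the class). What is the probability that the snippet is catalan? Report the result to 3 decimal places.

0.803

portuguese: 0.1 × 0.65 × (1−0.25) = 0.04875
catalan: 0.55 × 0.55 × (1−0.25) = 0.226875
italian: 0.35 × 0.4 × (1−0.95) = 0.007
P(catalan | x) = 0.226875 / 0.282625 ≈ 0.803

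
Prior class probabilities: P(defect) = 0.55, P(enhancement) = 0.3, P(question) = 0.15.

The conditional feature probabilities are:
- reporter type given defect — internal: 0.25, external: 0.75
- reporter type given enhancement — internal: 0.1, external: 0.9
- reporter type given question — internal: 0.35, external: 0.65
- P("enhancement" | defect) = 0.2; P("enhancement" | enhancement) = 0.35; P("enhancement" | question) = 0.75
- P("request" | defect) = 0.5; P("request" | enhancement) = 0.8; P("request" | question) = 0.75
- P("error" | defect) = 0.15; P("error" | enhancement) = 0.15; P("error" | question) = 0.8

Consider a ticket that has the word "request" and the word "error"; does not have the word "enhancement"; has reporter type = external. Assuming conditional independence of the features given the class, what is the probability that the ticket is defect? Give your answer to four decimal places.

0.4095

defect: 0.55 × 0.75 × (1−0.2) × 0.5 × 0.15 = 0.02475
enhancement: 0.3 × 0.9 × (1−0.35) × 0.8 × 0.15 = 0.02106
question: 0.15 × 0.65 × (1−0.75) × 0.75 × 0.8 = 0.014625
P(defect | x) = 0.02475 / 0.060435 ≈ 0.4095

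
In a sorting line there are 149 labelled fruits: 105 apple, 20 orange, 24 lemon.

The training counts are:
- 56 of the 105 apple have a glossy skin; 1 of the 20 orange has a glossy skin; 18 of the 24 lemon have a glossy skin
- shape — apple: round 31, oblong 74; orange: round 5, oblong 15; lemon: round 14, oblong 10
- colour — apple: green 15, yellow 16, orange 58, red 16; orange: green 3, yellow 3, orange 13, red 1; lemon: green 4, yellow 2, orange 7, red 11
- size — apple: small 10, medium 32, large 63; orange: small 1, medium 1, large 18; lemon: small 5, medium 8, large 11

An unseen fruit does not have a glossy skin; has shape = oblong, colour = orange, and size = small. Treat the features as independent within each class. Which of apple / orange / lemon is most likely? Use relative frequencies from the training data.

apple

apple: (105/149) × (49/105) × (74/105) × (58/105) × (10/105) ≈ 0.0121927
orange: (20/149) × (19/20) × (15/20) × (13/20) × (1/20) ≈ 0.00310822
lemon: (24/149) × (6/24) × (10/24) × (7/24) × (5/24) ≈ 0.00101953
Highest score → apple.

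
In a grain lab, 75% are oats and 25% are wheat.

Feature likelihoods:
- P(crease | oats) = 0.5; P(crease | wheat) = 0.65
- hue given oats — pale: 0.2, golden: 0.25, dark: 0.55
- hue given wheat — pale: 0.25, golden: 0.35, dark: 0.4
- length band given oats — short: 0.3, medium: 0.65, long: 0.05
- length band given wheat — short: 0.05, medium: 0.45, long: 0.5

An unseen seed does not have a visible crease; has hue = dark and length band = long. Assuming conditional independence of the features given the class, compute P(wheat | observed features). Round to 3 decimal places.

oats: 0.75 × (1−0.5) × 0.55 × 0.05 = 0.0103125
wheat: 0.25 × (1−0.65) × 0.4 × 0.5 = 0.0175
P(wheat | x) = 0.0175 / 0.0278125 ≈ 0.629

0.629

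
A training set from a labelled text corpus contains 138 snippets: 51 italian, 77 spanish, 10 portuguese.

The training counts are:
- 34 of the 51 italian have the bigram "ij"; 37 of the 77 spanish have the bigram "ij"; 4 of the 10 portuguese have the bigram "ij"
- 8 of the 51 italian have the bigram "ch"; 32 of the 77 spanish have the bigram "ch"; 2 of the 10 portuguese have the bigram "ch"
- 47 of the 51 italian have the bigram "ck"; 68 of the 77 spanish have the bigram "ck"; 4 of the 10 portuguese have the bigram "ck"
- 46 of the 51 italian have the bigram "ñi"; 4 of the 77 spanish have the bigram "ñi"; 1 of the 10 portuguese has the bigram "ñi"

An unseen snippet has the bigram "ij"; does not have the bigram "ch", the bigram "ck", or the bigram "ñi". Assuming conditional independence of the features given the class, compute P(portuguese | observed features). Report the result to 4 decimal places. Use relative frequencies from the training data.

italian: (51/138) × (34/51) × (43/51) × (4/51) × (5/51) ≈ 0.0015973
spanish: (77/138) × (37/77) × (45/77) × (9/77) × (73/77) ≈ 0.0173631
portuguese: (10/138) × (4/10) × (8/10) × (6/10) × (9/10) ≈ 0.0125217
P(portuguese | x) = 0.0125217 / 0.0314821 ≈ 0.3977

0.3977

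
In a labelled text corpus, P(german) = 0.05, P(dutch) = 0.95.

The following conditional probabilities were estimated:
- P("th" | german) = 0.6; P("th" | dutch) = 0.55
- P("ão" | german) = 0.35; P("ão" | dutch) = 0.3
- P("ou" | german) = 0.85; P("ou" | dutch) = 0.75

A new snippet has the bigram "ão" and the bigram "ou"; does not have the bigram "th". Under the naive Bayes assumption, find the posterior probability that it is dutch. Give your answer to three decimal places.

0.942

german: 0.05 × (1−0.6) × 0.35 × 0.85 = 0.00595
dutch: 0.95 × (1−0.55) × 0.3 × 0.75 = 0.0961875
P(dutch | x) = 0.0961875 / 0.1021375 ≈ 0.942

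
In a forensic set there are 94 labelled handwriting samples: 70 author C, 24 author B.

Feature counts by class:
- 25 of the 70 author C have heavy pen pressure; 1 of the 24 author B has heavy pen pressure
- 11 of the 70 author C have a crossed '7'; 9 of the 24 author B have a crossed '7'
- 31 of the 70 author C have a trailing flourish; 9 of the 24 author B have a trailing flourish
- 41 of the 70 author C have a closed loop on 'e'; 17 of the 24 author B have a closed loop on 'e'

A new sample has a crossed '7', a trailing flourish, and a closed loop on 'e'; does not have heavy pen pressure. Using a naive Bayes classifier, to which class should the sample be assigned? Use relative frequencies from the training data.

author C: (70/94) × (45/70) × (11/70) × (31/70) × (41/70) ≈ 0.0195132
author B: (24/94) × (23/24) × (9/24) × (9/24) × (17/24) ≈ 0.0243725
Highest score → author B.

author B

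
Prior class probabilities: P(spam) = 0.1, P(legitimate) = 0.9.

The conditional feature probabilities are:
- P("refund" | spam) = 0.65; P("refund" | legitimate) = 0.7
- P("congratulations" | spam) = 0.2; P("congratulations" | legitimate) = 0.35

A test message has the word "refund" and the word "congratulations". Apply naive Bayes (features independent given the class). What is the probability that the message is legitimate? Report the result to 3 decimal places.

0.944

spam: 0.1 × 0.65 × 0.2 = 0.013
legitimate: 0.9 × 0.7 × 0.35 = 0.2205
P(legitimate | x) = 0.2205 / 0.2335 ≈ 0.944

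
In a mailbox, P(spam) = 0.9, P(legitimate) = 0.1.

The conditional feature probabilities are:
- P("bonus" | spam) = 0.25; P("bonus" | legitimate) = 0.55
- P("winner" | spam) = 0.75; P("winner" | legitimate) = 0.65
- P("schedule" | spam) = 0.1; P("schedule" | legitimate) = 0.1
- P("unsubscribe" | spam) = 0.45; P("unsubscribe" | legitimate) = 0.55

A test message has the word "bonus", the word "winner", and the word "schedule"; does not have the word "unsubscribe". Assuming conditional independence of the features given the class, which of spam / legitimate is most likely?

spam: 0.9 × 0.25 × 0.75 × 0.1 × (1−0.45) = 0.00928125
legitimate: 0.1 × 0.55 × 0.65 × 0.1 × (1−0.55) = 0.00160875
Highest score → spam.

spam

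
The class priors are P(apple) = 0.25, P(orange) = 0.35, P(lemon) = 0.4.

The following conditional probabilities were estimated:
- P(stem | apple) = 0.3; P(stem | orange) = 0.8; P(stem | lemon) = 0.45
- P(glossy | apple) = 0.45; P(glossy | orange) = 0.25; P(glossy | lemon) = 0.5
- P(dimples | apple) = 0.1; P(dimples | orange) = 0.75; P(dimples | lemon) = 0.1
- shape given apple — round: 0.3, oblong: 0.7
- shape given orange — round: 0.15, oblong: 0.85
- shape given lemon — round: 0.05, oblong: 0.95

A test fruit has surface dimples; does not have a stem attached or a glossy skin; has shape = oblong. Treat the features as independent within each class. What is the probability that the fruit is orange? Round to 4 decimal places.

0.6607

apple: 0.25 × (1−0.3) × (1−0.45) × 0.1 × 0.7 = 0.0067375
orange: 0.35 × (1−0.8) × (1−0.25) × 0.75 × 0.85 = 0.03346875
lemon: 0.4 × (1−0.45) × (1−0.5) × 0.1 × 0.95 = 0.01045
P(orange | x) = 0.03346875 / 0.05065625 ≈ 0.6607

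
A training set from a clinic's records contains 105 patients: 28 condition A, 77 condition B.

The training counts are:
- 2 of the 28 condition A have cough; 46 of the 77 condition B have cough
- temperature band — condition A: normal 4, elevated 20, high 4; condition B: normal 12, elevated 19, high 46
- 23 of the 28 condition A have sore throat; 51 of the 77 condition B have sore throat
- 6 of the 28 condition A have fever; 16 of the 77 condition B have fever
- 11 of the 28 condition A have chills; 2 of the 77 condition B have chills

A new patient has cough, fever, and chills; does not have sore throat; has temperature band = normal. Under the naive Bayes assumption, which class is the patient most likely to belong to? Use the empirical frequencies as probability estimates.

condition A: (28/105) × (2/28) × (4/28) × (5/28) × (6/28) × (11/28) ≈ 0.0000409056
condition B: (77/105) × (46/77) × (12/77) × (26/77) × (16/77) × (2/77) ≈ 0.000124426
Highest score → condition B.

condition B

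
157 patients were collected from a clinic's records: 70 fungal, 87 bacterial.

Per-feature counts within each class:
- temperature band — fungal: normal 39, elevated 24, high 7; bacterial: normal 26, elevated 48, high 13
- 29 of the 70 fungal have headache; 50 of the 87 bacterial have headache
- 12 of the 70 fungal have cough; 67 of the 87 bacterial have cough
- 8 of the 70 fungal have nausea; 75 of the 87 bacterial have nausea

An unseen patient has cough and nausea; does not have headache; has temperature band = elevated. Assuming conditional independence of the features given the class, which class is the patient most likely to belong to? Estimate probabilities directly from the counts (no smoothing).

fungal: (70/157) × (24/70) × (41/70) × (12/70) × (8/70) ≈ 0.00175417
bacterial: (87/157) × (48/87) × (37/87) × (67/87) × (75/87) ≈ 0.086322
Highest score → bacterial.

bacterial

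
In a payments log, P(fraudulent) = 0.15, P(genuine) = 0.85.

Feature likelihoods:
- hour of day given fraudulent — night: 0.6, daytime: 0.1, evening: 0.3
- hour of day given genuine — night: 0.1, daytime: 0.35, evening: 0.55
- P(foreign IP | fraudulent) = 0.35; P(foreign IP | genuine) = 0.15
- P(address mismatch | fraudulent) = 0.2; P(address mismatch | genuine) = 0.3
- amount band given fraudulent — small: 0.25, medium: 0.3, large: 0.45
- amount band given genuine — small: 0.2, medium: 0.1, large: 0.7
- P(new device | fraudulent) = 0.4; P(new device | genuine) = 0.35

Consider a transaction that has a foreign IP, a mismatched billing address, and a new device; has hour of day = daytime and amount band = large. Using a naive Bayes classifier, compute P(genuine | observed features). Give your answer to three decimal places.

0.946

fraudulent: 0.15 × 0.1 × 0.35 × 0.2 × 0.45 × 0.4 = 0.000189
genuine: 0.85 × 0.35 × 0.15 × 0.3 × 0.7 × 0.35 = 0.0032799375
P(genuine | x) = 0.0032799375 / 0.0034689375 ≈ 0.946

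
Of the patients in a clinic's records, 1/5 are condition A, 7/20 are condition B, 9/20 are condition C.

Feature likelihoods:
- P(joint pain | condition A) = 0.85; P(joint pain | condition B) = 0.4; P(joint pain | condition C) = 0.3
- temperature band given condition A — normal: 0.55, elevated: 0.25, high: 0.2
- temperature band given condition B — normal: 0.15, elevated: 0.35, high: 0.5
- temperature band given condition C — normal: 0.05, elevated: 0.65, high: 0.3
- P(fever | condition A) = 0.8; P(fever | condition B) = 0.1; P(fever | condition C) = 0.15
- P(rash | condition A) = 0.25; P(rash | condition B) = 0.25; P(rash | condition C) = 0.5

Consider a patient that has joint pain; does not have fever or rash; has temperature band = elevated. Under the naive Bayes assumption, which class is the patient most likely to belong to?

condition C

condition A: 0.2 × 0.85 × 0.25 × (1−0.8) × (1−0.25) = 0.006375
condition B: 0.35 × 0.4 × 0.35 × (1−0.1) × (1−0.25) = 0.033075
condition C: 0.45 × 0.3 × 0.65 × (1−0.15) × (1−0.5) = 0.03729375
Highest score → condition C.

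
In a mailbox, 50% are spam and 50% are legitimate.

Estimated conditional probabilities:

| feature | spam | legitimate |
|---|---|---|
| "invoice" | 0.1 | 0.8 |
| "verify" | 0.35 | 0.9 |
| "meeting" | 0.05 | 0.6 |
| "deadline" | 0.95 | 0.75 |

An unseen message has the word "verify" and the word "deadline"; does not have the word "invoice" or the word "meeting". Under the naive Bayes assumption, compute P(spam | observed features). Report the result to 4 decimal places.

spam: 0.5 × (1−0.1) × 0.35 × (1−0.05) × 0.95 = 0.14214375
legitimate: 0.5 × (1−0.8) × 0.9 × (1−0.6) × 0.75 = 0.027
P(spam | x) = 0.14214375 / 0.16914375 ≈ 0.8404

0.8404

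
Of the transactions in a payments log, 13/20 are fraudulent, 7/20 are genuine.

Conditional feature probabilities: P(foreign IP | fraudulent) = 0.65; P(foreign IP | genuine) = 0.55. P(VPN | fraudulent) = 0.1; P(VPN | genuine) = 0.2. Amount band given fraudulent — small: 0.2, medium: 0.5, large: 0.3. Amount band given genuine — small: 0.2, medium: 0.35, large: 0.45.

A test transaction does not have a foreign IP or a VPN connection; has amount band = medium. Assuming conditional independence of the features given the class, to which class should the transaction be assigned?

fraudulent

fraudulent: 0.65 × (1−0.65) × (1−0.1) × 0.5 = 0.102375
genuine: 0.35 × (1−0.55) × (1−0.2) × 0.35 = 0.0441
Highest score → fraudulent.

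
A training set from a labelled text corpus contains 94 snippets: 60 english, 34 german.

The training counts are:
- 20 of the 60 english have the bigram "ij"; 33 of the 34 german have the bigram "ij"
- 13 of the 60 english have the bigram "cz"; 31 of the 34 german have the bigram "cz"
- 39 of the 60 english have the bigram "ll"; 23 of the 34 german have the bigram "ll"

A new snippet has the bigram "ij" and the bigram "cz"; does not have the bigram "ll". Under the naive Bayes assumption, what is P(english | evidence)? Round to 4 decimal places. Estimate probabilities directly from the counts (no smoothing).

english: (60/94) × (20/60) × (13/60) × (21/60) ≈ 0.0161348
german: (34/94) × (33/34) × (31/34) × (11/34) ≈ 0.103558
P(english | x) = 0.0161348 / 0.1196928 ≈ 0.1348

0.1348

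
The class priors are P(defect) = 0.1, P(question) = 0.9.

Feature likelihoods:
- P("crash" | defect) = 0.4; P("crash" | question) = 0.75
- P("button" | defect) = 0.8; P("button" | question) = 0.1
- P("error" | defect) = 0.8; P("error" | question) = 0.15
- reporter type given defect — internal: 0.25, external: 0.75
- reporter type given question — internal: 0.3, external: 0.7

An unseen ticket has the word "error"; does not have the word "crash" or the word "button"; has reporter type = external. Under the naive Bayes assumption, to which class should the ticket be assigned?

question

defect: 0.1 × (1−0.4) × (1−0.8) × 0.8 × 0.75 = 0.0072
question: 0.9 × (1−0.75) × (1−0.1) × 0.15 × 0.7 = 0.0212625
Highest score → question.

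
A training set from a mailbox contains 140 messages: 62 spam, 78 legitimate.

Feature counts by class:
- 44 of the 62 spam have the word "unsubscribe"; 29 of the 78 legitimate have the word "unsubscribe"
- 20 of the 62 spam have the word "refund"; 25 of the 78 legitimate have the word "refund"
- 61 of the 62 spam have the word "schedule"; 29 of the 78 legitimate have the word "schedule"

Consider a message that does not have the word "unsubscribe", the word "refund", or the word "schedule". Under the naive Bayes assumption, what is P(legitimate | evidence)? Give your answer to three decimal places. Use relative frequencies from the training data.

spam: (62/140) × (18/62) × (42/62) × (1/62) ≈ 0.00140479
legitimate: (78/140) × (49/78) × (53/78) × (49/78) ≈ 0.1494
P(legitimate | x) = 0.1494 / 0.15080479 ≈ 0.991

0.991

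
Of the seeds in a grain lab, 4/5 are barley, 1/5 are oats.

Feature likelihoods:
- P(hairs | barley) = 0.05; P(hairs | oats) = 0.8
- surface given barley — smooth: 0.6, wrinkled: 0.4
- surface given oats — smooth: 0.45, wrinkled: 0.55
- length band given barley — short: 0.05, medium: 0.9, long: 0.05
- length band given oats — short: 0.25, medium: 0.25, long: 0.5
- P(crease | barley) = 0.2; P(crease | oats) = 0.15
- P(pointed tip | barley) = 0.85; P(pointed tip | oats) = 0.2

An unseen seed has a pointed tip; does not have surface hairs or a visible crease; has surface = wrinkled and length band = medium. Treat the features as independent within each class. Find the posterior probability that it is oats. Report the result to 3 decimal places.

0.005

barley: 0.8 × (1−0.05) × 0.4 × 0.9 × (1−0.2) × 0.85 = 0.186048
oats: 0.2 × (1−0.8) × 0.55 × 0.25 × (1−0.15) × 0.2 = 0.000935
P(oats | x) = 0.000935 / 0.186983 ≈ 0.005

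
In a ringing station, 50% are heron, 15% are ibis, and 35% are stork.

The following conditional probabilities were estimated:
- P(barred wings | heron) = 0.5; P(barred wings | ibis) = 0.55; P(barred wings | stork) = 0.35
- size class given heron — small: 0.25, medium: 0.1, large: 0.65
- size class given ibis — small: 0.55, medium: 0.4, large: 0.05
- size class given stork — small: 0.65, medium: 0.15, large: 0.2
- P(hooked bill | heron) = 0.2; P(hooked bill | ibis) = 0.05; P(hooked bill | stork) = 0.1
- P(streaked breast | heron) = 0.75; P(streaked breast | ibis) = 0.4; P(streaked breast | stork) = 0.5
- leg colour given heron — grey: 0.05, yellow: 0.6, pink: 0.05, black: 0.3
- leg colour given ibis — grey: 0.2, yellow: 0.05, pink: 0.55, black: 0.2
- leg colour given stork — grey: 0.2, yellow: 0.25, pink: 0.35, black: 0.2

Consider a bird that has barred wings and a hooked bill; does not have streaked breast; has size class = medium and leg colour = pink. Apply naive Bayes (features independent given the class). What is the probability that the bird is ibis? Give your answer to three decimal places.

0.586

heron: 0.5 × 0.5 × 0.1 × 0.2 × (1−0.75) × 0.05 = 0.0000625
ibis: 0.15 × 0.55 × 0.4 × 0.05 × (1−0.4) × 0.55 = 0.0005445
stork: 0.35 × 0.35 × 0.15 × 0.1 × (1−0.5) × 0.35 = 0.0003215625
P(ibis | x) = 0.0005445 / 0.0009285625 ≈ 0.586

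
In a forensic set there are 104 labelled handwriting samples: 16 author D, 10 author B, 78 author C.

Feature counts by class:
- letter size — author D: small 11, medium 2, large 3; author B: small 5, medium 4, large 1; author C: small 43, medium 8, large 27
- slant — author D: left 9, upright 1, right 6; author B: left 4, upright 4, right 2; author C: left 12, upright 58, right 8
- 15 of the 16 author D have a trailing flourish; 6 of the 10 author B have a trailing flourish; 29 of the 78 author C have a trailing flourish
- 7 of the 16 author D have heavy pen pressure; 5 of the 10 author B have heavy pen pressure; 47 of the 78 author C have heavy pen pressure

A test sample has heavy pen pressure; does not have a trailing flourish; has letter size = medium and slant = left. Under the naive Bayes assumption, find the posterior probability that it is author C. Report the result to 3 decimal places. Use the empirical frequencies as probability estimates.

0.570

author D: (16/104) × (2/16) × (9/16) × (1/16) × (7/16) ≈ 0.000295786
author B: (10/104) × (4/10) × (4/10) × (4/10) × (5/10) ≈ 0.00307692
author C: (78/104) × (8/78) × (12/78) × (49/78) × (47/78) ≈ 0.00447969
P(author C | x) = 0.00447969 / 0.007852396 ≈ 0.570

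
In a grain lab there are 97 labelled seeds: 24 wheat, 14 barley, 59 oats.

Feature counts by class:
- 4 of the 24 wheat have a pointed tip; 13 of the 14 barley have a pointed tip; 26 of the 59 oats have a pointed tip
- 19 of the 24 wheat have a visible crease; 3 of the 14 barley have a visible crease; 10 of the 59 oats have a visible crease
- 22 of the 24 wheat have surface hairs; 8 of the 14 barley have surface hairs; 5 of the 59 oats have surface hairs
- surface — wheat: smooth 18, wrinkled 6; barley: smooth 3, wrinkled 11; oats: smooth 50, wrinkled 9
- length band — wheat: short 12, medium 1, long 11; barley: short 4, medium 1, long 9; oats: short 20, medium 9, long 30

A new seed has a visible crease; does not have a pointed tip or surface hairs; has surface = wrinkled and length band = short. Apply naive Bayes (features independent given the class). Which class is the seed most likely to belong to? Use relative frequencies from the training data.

oats

wheat: (24/97) × (20/24) × (19/24) × (2/24) × (6/24) × (12/24) ≈ 0.00170032
barley: (14/97) × (1/14) × (3/14) × (6/14) × (11/14) × (4/14) ≈ 0.00021254
oats: (59/97) × (33/59) × (10/59) × (54/59) × (9/59) × (20/59) ≈ 0.00272898
Highest score → oats.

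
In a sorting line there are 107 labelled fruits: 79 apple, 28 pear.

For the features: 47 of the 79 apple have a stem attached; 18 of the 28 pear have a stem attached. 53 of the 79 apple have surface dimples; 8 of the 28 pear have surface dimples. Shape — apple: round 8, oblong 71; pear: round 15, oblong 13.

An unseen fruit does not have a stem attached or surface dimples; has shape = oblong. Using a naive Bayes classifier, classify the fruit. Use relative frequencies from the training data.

apple

apple: (79/107) × (32/79) × (26/79) × (71/79) ≈ 0.0884593
pear: (28/107) × (10/28) × (20/28) × (13/28) ≈ 0.0309937
Highest score → apple.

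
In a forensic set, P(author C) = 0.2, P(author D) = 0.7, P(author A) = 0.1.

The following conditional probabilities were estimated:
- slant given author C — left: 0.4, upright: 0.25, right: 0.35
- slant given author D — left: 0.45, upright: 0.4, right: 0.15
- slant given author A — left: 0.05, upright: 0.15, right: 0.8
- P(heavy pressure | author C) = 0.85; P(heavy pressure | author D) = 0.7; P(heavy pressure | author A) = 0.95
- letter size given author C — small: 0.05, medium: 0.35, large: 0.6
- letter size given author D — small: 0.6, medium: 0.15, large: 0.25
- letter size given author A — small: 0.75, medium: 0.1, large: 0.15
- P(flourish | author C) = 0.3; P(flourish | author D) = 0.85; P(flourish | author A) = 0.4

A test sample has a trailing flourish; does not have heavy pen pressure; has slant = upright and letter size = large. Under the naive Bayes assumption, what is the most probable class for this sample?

author C: 0.2 × 0.25 × (1−0.85) × 0.6 × 0.3 = 0.00135
author D: 0.7 × 0.4 × (1−0.7) × 0.25 × 0.85 = 0.01785
author A: 0.1 × 0.15 × (1−0.95) × 0.15 × 0.4 = 0.000045
Highest score → author D.

author D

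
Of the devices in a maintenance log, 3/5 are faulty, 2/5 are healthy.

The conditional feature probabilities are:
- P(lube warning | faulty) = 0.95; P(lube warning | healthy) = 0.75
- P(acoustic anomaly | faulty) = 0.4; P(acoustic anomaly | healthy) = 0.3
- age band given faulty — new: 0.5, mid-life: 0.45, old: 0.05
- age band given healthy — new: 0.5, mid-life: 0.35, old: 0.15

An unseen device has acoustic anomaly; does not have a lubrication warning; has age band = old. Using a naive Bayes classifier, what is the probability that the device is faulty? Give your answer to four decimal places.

faulty: 0.6 × (1−0.95) × 0.4 × 0.05 = 0.0006
healthy: 0.4 × (1−0.75) × 0.3 × 0.15 = 0.0045
P(faulty | x) = 0.0006 / 0.0051 ≈ 0.1176

0.1176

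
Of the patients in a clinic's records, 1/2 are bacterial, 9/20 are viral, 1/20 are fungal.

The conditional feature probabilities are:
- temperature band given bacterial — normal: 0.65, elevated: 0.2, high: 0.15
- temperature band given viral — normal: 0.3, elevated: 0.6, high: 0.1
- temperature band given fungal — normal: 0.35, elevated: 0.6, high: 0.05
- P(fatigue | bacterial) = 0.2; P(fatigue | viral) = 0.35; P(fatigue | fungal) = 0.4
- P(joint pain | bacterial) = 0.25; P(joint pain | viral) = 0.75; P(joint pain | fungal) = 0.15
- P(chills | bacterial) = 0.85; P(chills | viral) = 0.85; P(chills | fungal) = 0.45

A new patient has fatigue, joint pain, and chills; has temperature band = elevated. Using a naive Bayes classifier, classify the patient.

bacterial: 0.5 × 0.2 × 0.2 × 0.25 × 0.85 = 0.00425
viral: 0.45 × 0.6 × 0.35 × 0.75 × 0.85 = 0.06024375
fungal: 0.05 × 0.6 × 0.4 × 0.15 × 0.45 = 0.00081
Highest score → viral.

viral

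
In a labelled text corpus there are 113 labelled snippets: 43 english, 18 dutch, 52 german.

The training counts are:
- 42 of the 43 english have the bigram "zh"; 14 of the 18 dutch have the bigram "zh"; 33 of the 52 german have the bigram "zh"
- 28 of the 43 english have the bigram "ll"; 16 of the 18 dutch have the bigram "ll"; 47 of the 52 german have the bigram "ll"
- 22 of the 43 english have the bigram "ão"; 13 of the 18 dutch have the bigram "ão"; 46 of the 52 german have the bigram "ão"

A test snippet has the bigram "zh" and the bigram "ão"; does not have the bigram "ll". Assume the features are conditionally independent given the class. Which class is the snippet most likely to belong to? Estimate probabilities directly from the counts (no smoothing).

english

english: (43/113) × (42/43) × (15/43) × (22/43) ≈ 0.0663358
dutch: (18/113) × (14/18) × (2/18) × (13/18) ≈ 0.0099421
german: (52/113) × (33/52) × (5/52) × (46/52) ≈ 0.0248403
Highest score → english.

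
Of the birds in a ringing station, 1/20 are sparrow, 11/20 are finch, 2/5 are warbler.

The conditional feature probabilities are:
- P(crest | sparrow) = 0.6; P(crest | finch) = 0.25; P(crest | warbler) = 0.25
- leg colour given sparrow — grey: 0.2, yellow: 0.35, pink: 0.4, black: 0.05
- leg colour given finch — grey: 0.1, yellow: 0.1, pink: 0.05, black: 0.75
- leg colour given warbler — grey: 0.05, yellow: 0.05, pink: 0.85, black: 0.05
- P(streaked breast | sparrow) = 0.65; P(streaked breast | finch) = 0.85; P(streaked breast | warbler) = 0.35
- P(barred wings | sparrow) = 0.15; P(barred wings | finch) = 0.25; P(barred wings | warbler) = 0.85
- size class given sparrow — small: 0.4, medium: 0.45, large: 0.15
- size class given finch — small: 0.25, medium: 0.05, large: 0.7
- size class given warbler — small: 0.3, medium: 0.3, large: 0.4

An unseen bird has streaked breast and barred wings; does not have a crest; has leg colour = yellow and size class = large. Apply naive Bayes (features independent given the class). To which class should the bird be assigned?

finch

sparrow: 0.05 × (1−0.6) × 0.35 × 0.65 × 0.15 × 0.15 = 0.000102375
finch: 0.55 × (1−0.25) × 0.1 × 0.85 × 0.25 × 0.7 = 0.0061359375
warbler: 0.4 × (1−0.25) × 0.05 × 0.35 × 0.85 × 0.4 = 0.001785
Highest score → finch.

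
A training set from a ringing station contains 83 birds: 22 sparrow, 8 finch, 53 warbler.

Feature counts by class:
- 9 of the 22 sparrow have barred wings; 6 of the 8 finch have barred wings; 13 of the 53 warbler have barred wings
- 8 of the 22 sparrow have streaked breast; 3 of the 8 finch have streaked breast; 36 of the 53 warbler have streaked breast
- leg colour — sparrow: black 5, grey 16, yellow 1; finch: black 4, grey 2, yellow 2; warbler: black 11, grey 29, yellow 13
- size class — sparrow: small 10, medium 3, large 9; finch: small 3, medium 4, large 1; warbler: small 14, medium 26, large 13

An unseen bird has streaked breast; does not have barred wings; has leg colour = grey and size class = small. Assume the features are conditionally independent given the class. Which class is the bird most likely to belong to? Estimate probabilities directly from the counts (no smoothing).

warbler

sparrow: (22/83) × (13/22) × (8/22) × (16/22) × (10/22) ≈ 0.0188281
finch: (8/83) × (2/8) × (3/8) × (2/8) × (3/8) ≈ 0.000847139
warbler: (53/83) × (40/53) × (36/53) × (29/53) × (14/53) ≈ 0.0473133
Highest score → warbler.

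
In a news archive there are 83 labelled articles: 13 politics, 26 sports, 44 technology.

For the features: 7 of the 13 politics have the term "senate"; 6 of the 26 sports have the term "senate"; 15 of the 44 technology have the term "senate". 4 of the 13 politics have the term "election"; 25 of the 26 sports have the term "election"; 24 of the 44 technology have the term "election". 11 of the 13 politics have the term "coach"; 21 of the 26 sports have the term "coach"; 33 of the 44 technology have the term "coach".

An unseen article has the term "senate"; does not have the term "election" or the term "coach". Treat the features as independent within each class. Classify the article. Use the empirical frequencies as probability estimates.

politics: (13/83) × (7/13) × (9/13) × (2/13) ≈ 0.00898268
sports: (26/83) × (6/26) × (1/26) × (5/26) ≈ 0.000534683
technology: (44/83) × (15/44) × (20/44) × (11/44) ≈ 0.0205367
Highest score → technology.

technology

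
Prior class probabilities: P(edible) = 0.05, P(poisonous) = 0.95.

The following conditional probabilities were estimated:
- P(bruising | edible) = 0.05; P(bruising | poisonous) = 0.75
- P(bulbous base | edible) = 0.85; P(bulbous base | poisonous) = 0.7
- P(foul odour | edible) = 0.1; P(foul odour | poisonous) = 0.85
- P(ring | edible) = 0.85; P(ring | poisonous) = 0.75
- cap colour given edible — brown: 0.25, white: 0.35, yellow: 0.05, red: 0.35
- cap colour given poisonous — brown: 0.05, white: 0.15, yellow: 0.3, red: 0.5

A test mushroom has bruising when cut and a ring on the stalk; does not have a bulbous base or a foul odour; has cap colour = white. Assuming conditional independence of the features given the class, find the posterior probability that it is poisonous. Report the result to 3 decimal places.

0.973

edible: 0.05 × 0.05 × (1−0.85) × (1−0.1) × 0.85 × 0.35 = 0.00010040625
poisonous: 0.95 × 0.75 × (1−0.7) × (1−0.85) × 0.75 × 0.15 = 0.00360703125
P(poisonous | x) = 0.00360703125 / 0.0037074375 ≈ 0.973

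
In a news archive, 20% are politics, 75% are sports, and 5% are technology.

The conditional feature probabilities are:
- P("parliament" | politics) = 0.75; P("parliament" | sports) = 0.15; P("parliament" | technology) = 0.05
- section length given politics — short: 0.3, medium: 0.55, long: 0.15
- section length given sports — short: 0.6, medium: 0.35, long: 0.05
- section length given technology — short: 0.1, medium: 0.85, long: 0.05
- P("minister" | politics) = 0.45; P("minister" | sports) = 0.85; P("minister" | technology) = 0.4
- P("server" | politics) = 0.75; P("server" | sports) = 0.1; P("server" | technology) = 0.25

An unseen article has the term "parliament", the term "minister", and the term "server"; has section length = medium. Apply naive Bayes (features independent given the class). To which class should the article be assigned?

politics

politics: 0.2 × 0.75 × 0.55 × 0.45 × 0.75 = 0.02784375
sports: 0.75 × 0.15 × 0.35 × 0.85 × 0.1 = 0.003346875
technology: 0.05 × 0.05 × 0.85 × 0.4 × 0.25 = 0.0002125
Highest score → politics.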